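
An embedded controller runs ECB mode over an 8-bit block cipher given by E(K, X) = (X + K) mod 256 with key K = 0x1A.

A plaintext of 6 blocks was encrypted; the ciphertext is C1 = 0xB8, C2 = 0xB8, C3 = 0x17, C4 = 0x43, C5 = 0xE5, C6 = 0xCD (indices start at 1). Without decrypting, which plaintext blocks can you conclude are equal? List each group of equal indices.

ECB encrypts each block independently with the same key, so equal ciphertext blocks imply equal plaintext blocks.
C1 = C2 = 0xB8, so P1 = P2.

P1 = P2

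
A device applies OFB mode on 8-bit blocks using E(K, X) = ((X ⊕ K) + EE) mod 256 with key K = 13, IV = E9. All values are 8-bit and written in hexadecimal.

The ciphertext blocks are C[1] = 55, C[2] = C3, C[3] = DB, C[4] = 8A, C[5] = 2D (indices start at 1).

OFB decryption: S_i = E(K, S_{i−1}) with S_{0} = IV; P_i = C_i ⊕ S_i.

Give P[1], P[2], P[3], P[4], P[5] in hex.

P[1]: S = E(K, E9) = E8; 55 ⊕ E8 = BD.
P[2]: S = E(K, E8) = E9; C3 ⊕ E9 = 2A.
P[3]: S = E(K, E9) = E8; DB ⊕ E8 = 33.
P[4]: S = E(K, E8) = E9; 8A ⊕ E9 = 63.
P[5]: S = E(K, E9) = E8; 2D ⊕ E8 = C5.

P[1] = BD, P[2] = 2A, P[3] = 33, P[4] = 63, P[5] = C5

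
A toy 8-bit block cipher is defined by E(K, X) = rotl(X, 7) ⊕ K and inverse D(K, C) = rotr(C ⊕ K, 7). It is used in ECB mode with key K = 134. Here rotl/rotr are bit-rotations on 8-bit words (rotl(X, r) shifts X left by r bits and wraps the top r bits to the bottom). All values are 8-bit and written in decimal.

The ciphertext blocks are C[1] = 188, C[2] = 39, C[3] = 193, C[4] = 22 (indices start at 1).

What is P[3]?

P[3] = 142

ECB decryption: P_i = D(K, C_i).
P[3]: D(K, 193) = 142.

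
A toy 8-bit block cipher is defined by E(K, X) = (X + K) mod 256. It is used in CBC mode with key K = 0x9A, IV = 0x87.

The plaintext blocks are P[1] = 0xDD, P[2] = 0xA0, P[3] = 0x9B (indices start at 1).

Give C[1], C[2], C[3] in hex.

CBC encryption: C_i = E(K, P_i ⊕ C_{i−1}), with C_{0} = IV.
C[1]: P[1] ⊕ 0x87 = 0x5A; E(K, 0x5A) = 0xF4.
C[2]: P[2] ⊕ 0xF4 = 0x54; E(K, 0x54) = 0xEE.
C[3]: P[3] ⊕ 0xEE = 0x75; E(K, 0x75) = 0x0F.

C[1] = 0xF4, C[2] = 0xEE, C[3] = 0x0F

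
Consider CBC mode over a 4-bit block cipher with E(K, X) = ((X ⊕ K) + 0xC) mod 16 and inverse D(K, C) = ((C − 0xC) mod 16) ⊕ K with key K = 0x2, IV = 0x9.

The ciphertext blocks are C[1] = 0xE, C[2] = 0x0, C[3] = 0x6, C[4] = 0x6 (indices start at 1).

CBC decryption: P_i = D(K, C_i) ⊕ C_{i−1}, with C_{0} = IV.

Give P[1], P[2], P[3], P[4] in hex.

P[1] = 0x9, P[2] = 0x8, P[3] = 0x8, P[4] = 0xE

P[1]: D(K, 0xE) = 0x0; 0x0 ⊕ 0x9 = 0x9.
P[2]: D(K, 0x0) = 0x6; 0x6 ⊕ 0xE = 0x8.
P[3]: D(K, 0x6) = 0x8; 0x8 ⊕ 0x0 = 0x8.
P[4]: D(K, 0x6) = 0x8; 0x8 ⊕ 0x6 = 0xE.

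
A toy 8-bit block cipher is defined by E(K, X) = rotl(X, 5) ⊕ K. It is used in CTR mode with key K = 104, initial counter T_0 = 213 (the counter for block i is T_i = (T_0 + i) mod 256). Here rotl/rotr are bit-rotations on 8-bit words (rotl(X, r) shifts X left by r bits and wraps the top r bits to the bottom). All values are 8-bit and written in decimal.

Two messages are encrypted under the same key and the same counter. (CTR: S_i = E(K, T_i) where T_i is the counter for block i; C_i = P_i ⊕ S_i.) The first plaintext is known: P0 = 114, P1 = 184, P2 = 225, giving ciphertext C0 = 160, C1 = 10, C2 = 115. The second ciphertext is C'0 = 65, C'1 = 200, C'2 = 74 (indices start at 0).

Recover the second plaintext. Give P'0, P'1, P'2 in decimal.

In CTR with a reused counter, both messages share the same keystream S_i, so C_i ⊕ C'_i = P_i ⊕ P'_i and thus P'_i = P_i ⊕ C_i ⊕ C'_i.
P'0: 114 ⊕ 160 ⊕ 65 = 147.
P'1: 184 ⊕ 10 ⊕ 200 = 122.
P'2: 225 ⊕ 115 ⊕ 74 = 216.

P'0 = 147, P'1 = 122, P'2 = 216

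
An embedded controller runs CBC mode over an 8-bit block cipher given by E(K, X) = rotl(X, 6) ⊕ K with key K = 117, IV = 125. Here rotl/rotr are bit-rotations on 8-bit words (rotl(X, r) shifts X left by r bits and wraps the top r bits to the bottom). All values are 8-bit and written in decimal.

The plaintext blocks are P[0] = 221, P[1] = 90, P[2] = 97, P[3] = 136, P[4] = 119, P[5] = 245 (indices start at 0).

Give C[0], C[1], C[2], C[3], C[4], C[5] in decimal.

C[0] = 93, C[1] = 180, C[2] = 0, C[3] = 87, C[4] = 125, C[5] = 87

CBC encryption: C_i = E(K, P_i ⊕ C_{i−1}), with C_{−1} = IV.
C[0]: P[0] ⊕ 125 = 160; E(K, 160) = 93.
C[1]: P[1] ⊕ 93 = 7; E(K, 7) = 180.
C[2]: P[2] ⊕ 180 = 213; E(K, 213) = 0.
C[3]: P[3] ⊕ 0 = 136; E(K, 136) = 87.
C[4]: P[4] ⊕ 87 = 32; E(K, 32) = 125.
C[5]: P[5] ⊕ 125 = 136; E(K, 136) = 87.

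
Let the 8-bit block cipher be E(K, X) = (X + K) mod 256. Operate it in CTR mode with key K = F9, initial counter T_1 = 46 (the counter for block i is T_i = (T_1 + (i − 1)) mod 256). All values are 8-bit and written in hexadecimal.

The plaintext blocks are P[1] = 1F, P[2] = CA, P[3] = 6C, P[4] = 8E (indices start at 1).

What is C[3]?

C[3] = 2D

CTR encryption: S_i = E(K, T_i) where T_i is the counter for block i; C_i = P_i ⊕ S_i.
C[1]: T = 46, S = E(K, T) = 3F; 1F ⊕ 3F = 20.
C[2]: T = 47, S = E(K, T) = 40; CA ⊕ 40 = 8A.
C[3]: T = 48, S = E(K, T) = 41; 6C ⊕ 41 = 2D.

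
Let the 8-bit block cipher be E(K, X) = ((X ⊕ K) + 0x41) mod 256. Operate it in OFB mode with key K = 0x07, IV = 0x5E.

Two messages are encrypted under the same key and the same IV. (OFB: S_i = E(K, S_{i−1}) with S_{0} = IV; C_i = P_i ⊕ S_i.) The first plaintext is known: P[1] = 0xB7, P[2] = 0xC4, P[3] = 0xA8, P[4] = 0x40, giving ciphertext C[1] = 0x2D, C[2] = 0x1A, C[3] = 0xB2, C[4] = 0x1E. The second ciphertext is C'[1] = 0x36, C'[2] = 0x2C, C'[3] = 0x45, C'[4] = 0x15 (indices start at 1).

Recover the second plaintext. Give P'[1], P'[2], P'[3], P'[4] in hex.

P'[1] = 0xAC, P'[2] = 0xF2, P'[3] = 0x5F, P'[4] = 0x4B

In OFB with a reused IV, both messages share the same keystream S_i, so C_i ⊕ C'_i = P_i ⊕ P'_i and thus P'_i = P_i ⊕ C_i ⊕ C'_i.
P'[1]: 0xB7 ⊕ 0x2D ⊕ 0x36 = 0xAC.
P'[2]: 0xC4 ⊕ 0x1A ⊕ 0x2C = 0xF2.
P'[3]: 0xA8 ⊕ 0xB2 ⊕ 0x45 = 0x5F.
P'[4]: 0x40 ⊕ 0x1E ⊕ 0x15 = 0x4B.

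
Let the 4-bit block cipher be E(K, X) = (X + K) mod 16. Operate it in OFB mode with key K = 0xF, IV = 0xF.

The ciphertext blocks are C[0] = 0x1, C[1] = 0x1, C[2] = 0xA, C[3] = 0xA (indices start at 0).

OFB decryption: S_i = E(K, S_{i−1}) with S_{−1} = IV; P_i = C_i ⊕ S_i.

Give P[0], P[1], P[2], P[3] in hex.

P[0] = 0xF, P[1] = 0xC, P[2] = 0x6, P[3] = 0x1

P[0]: S = E(K, 0xF) = 0xE; 0x1 ⊕ 0xE = 0xF.
P[1]: S = E(K, 0xE) = 0xD; 0x1 ⊕ 0xD = 0xC.
P[2]: S = E(K, 0xD) = 0xC; 0xA ⊕ 0xC = 0x6.
P[3]: S = E(K, 0xC) = 0xB; 0xA ⊕ 0xB = 0x1.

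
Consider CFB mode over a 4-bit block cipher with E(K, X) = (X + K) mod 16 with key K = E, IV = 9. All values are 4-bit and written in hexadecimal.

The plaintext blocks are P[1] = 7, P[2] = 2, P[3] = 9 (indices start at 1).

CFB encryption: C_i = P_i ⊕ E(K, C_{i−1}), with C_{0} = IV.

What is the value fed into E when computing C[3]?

C[1]: E(K, 9) = 7; 7 ⊕ 7 = 0.
C[2]: E(K, 0) = E; 2 ⊕ E = C.
C[3]: E(K, C) = A; 9 ⊕ A = 3.
So the input to E for block [3] is C.

C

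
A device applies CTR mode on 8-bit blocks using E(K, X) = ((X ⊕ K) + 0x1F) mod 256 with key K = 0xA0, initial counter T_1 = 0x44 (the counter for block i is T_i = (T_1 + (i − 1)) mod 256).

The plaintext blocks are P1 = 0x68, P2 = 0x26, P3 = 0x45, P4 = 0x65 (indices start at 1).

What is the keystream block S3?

0x05

CTR encryption: S_i = E(K, T_i) where T_i is the counter for block i; C_i = P_i ⊕ S_i.
C1: T = 0x44, S = E(K, T) = 0x03; 0x68 ⊕ 0x03 = 0x6B.
C2: T = 0x45, S = E(K, T) = 0x04; 0x26 ⊕ 0x04 = 0x22.
C3: T = 0x46, S = E(K, T) = 0x05; 0x45 ⊕ 0x05 = 0x40.
So S3 = 0x05.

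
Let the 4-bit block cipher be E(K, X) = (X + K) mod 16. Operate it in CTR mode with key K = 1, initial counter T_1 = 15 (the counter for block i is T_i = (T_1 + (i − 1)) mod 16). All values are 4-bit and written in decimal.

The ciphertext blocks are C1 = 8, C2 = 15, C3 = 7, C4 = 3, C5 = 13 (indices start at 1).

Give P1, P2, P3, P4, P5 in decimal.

P1 = 8, P2 = 14, P3 = 5, P4 = 0, P5 = 9

CTR decryption: S_i = E(K, T_i) where T_i is the counter for block i; P_i = C_i ⊕ S_i.
P1: T = 15, S = E(K, T) = 0; 8 ⊕ 0 = 8.
P2: T = 0, S = E(K, T) = 1; 15 ⊕ 1 = 14.
P3: T = 1, S = E(K, T) = 2; 7 ⊕ 2 = 5.
P4: T = 2, S = E(K, T) = 3; 3 ⊕ 3 = 0.
P5: T = 3, S = E(K, T) = 4; 13 ⊕ 4 = 9.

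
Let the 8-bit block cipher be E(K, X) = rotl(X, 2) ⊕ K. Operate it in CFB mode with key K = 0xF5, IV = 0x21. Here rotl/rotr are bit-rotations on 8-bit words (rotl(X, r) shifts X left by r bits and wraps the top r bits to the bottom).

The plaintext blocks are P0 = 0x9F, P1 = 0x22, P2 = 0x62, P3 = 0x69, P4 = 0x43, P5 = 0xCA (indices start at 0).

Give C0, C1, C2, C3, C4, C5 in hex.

C0 = 0xEE, C1 = 0x6C, C2 = 0x26, C3 = 0x04, C4 = 0xA6, C5 = 0xA5

CFB encryption: C_i = P_i ⊕ E(K, C_{i−1}), with C_{−1} = IV.
C0: E(K, 0x21) = 0x71; 0x9F ⊕ 0x71 = 0xEE.
C1: E(K, 0xEE) = 0x4E; 0x22 ⊕ 0x4E = 0x6C.
C2: E(K, 0x6C) = 0x44; 0x62 ⊕ 0x44 = 0x26.
C3: E(K, 0x26) = 0x6D; 0x69 ⊕ 0x6D = 0x04.
C4: E(K, 0x04) = 0xE5; 0x43 ⊕ 0xE5 = 0xA6.
C5: E(K, 0xA6) = 0x6F; 0xCA ⊕ 0x6F = 0xA5.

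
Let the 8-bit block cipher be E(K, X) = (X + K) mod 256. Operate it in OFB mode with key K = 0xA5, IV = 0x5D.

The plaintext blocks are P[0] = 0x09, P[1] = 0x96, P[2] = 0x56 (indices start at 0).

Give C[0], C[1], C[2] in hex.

C[0] = 0x0B, C[1] = 0x31, C[2] = 0x1A

OFB encryption: S_i = E(K, S_{i−1}) with S_{−1} = IV; C_i = P_i ⊕ S_i.
C[0]: S = E(K, 0x5D) = 0x02; 0x09 ⊕ 0x02 = 0x0B.
C[1]: S = E(K, 0x02) = 0xA7; 0x96 ⊕ 0xA7 = 0x31.
C[2]: S = E(K, 0xA7) = 0x4C; 0x56 ⊕ 0x4C = 0x1A.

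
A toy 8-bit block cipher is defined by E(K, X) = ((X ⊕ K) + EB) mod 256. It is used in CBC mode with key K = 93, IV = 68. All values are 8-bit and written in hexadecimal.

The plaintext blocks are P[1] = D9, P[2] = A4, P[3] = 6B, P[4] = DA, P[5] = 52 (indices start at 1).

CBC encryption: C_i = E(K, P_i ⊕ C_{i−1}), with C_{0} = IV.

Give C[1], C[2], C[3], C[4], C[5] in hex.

C[1]: P[1] ⊕ 68 = B1; E(K, B1) = 0D.
C[2]: P[2] ⊕ 0D = A9; E(K, A9) = 25.
C[3]: P[3] ⊕ 25 = 4E; E(K, 4E) = C8.
C[4]: P[4] ⊕ C8 = 12; E(K, 12) = 6C.
C[5]: P[5] ⊕ 6C = 3E; E(K, 3E) = 98.

C[1] = 0D, C[2] = 25, C[3] = C8, C[4] = 6C, C[5] = 98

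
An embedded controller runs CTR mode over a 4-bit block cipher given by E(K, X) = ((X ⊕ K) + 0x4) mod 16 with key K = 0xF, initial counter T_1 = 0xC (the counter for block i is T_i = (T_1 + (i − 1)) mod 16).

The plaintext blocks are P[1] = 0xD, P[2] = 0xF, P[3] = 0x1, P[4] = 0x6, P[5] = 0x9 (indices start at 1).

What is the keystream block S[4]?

0x4

CTR encryption: S_i = E(K, T_i) where T_i is the counter for block i; C_i = P_i ⊕ S_i.
C[1]: T = 0xC, S = E(K, T) = 0x7; 0xD ⊕ 0x7 = 0xA.
C[2]: T = 0xD, S = E(K, T) = 0x6; 0xF ⊕ 0x6 = 0x9.
C[3]: T = 0xE, S = E(K, T) = 0x5; 0x1 ⊕ 0x5 = 0x4.
C[4]: T = 0xF, S = E(K, T) = 0x4; 0x6 ⊕ 0x4 = 0x2.
So S[4] = 0x4.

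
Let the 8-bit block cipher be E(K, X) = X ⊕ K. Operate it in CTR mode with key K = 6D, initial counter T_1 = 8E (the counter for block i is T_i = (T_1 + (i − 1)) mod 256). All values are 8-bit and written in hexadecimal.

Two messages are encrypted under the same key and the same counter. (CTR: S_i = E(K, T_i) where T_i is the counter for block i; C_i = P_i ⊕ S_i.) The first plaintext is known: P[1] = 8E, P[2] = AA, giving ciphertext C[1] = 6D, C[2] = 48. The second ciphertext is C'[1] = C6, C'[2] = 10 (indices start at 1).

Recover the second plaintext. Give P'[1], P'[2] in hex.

In CTR with a reused counter, both messages share the same keystream S_i, so C_i ⊕ C'_i = P_i ⊕ P'_i and thus P'_i = P_i ⊕ C_i ⊕ C'_i.
P'[1]: 8E ⊕ 6D ⊕ C6 = 25.
P'[2]: AA ⊕ 48 ⊕ 10 = F2.

P'[1] = 25, P'[2] = F2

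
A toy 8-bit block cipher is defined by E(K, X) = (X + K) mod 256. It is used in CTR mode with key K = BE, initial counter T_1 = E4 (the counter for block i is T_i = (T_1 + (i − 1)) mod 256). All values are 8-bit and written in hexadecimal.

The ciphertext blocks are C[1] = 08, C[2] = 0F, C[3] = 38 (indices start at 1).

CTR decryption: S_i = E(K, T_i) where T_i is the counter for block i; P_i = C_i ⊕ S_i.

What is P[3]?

P[3] = 9C

P[3]: T = E6, S = E(K, T) = A4; 38 ⊕ A4 = 9C.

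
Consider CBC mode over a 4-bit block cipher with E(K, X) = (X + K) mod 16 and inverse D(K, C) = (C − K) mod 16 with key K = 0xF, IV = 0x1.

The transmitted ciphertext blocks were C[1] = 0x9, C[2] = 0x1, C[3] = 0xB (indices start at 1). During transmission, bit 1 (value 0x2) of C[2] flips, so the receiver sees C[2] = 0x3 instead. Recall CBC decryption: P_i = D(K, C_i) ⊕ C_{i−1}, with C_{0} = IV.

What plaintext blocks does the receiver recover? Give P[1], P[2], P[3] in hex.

Only C[2] changed, to 0x3. In CBC, a change in C_i garbles P_i and flips the same bit in P_{i+1}. Decrypting the received ciphertext:
P[1]: D(K, 0x9) = 0xA; 0xA ⊕ 0x1 = 0xB.
P[2]: D(K, 0x3) = 0x4; 0x4 ⊕ 0x9 = 0xD.
P[3]: D(K, 0xB) = 0xC; 0xC ⊕ 0x3 = 0xF.
Blocks that differ from the original plaintext: P[2], P[3].

P[1] = 0xB, P[2] = 0xD, P[3] = 0xF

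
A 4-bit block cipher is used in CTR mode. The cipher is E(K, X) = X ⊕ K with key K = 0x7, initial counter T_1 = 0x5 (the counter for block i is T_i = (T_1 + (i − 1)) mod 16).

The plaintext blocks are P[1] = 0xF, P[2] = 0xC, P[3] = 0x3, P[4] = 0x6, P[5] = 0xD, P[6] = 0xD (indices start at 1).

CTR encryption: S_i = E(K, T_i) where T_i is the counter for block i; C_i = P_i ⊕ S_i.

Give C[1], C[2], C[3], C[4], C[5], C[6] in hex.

C[1] = 0xD, C[2] = 0xD, C[3] = 0x3, C[4] = 0x9, C[5] = 0x3, C[6] = 0x0

C[1]: T = 0x5, S = E(K, T) = 0x2; 0xF ⊕ 0x2 = 0xD.
C[2]: T = 0x6, S = E(K, T) = 0x1; 0xC ⊕ 0x1 = 0xD.
C[3]: T = 0x7, S = E(K, T) = 0x0; 0x3 ⊕ 0x0 = 0x3.
C[4]: T = 0x8, S = E(K, T) = 0xF; 0x6 ⊕ 0xF = 0x9.
C[5]: T = 0x9, S = E(K, T) = 0xE; 0xD ⊕ 0xE = 0x3.
C[6]: T = 0xA, S = E(K, T) = 0xD; 0xD ⊕ 0xD = 0x0.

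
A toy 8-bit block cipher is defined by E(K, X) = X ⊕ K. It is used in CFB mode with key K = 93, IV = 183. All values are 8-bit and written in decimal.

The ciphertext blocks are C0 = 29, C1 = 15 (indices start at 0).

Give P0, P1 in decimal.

P0 = 247, P1 = 79

CFB decryption: P_i = C_i ⊕ E(K, C_{i−1}), with C_{−1} = IV.
P0: E(K, 183) = 234; 29 ⊕ 234 = 247.
P1: E(K, 29) = 64; 15 ⊕ 64 = 79.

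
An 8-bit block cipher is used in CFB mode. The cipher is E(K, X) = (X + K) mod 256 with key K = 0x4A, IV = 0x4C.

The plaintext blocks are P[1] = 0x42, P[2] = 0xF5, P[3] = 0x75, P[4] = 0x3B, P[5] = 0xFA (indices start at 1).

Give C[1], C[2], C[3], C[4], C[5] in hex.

C[1] = 0xD4, C[2] = 0xEB, C[3] = 0x40, C[4] = 0xB1, C[5] = 0x01

CFB encryption: C_i = P_i ⊕ E(K, C_{i−1}), with C_{0} = IV.
C[1]: E(K, 0x4C) = 0x96; 0x42 ⊕ 0x96 = 0xD4.
C[2]: E(K, 0xD4) = 0x1E; 0xF5 ⊕ 0x1E = 0xEB.
C[3]: E(K, 0xEB) = 0x35; 0x75 ⊕ 0x35 = 0x40.
C[4]: E(K, 0x40) = 0x8A; 0x3B ⊕ 0x8A = 0xB1.
C[5]: E(K, 0xB1) = 0xFB; 0xFA ⊕ 0xFB = 0x01.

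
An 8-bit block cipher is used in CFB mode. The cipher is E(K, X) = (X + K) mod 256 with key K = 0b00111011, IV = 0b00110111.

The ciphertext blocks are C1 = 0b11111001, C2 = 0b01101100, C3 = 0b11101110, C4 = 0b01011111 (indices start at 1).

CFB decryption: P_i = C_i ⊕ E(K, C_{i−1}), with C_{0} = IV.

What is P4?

P4: E(K, 0b11101110) = 0b00101001; 0b01011111 ⊕ 0b00101001 = 0b01110110.

P4 = 0b01110110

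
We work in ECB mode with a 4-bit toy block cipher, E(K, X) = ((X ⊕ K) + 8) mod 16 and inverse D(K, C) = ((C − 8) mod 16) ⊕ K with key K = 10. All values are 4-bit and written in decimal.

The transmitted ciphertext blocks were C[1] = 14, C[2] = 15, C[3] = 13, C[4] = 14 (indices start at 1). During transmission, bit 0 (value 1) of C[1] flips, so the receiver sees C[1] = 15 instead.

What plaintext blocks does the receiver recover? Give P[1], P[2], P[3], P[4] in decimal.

P[1] = 13, P[2] = 13, P[3] = 15, P[4] = 12

ECB decryption: P_i = D(K, C_i).
Only C[1] changed, to 15. In ECB, a change in C_i affects only P_i. Decrypting the received ciphertext:
P[1]: D(K, 15) = 13.
P[2]: D(K, 15) = 13.
P[3]: D(K, 13) = 15.
P[4]: D(K, 14) = 12.
Blocks that differ from the original plaintext: P[1].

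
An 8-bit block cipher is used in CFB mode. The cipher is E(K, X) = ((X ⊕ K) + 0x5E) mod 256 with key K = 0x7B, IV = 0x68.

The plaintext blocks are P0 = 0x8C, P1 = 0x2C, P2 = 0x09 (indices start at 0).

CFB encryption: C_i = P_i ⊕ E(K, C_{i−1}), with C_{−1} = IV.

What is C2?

C0: E(K, 0x68) = 0x71; 0x8C ⊕ 0x71 = 0xFD.
C1: E(K, 0xFD) = 0xE4; 0x2C ⊕ 0xE4 = 0xC8.
C2: E(K, 0xC8) = 0x11; 0x09 ⊕ 0x11 = 0x18.

C2 = 0x18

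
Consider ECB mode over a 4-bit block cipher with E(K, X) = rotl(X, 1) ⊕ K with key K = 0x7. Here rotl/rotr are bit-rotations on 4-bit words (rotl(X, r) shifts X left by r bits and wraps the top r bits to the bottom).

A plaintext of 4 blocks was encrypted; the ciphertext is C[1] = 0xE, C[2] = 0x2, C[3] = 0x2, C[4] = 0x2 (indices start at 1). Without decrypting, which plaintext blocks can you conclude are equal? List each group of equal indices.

ECB encrypts each block independently with the same key, so equal ciphertext blocks imply equal plaintext blocks.
C[2] = C[3] = C[4] = 0x2, so P[2] = P[3] = P[4].

P[2] = P[3] = P[4]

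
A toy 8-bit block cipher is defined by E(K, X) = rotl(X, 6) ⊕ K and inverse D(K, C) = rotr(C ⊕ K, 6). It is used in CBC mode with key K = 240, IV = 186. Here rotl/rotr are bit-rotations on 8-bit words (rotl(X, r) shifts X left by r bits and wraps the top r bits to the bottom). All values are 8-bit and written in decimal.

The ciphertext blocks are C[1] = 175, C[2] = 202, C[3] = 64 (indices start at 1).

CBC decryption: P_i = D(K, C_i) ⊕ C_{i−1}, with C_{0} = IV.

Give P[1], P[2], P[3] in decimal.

P[1]: D(K, 175) = 125; 125 ⊕ 186 = 199.
P[2]: D(K, 202) = 232; 232 ⊕ 175 = 71.
P[3]: D(K, 64) = 194; 194 ⊕ 202 = 8.

P[1] = 199, P[2] = 71, P[3] = 8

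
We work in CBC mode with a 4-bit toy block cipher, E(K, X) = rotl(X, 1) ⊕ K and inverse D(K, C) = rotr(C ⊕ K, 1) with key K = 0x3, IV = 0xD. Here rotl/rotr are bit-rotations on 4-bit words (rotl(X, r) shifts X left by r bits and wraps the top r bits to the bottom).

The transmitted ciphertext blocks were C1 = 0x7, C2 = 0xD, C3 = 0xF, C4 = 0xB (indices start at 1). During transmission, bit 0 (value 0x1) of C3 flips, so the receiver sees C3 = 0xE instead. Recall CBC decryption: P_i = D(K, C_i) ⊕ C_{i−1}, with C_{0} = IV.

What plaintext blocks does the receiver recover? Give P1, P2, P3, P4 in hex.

P1 = 0xF, P2 = 0x0, P3 = 0x3, P4 = 0xA

Only C3 changed, to 0xE. In CBC, a change in C_i garbles P_i and flips the same bit in P_{i+1}. Decrypting the received ciphertext:
P1: D(K, 0x7) = 0x2; 0x2 ⊕ 0xD = 0xF.
P2: D(K, 0xD) = 0x7; 0x7 ⊕ 0x7 = 0x0.
P3: D(K, 0xE) = 0xE; 0xE ⊕ 0xD = 0x3.
P4: D(K, 0xB) = 0x4; 0x4 ⊕ 0xE = 0xA.
Blocks that differ from the original plaintext: P3, P4.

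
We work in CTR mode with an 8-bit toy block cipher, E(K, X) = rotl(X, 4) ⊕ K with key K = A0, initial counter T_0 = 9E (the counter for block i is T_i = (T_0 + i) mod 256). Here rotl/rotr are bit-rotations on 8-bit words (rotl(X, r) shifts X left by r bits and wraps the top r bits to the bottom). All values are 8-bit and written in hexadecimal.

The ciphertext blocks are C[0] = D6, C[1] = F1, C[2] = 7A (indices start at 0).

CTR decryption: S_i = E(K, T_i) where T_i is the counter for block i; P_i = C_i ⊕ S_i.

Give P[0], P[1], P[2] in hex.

P[0]: T = 9E, S = E(K, T) = 49; D6 ⊕ 49 = 9F.
P[1]: T = 9F, S = E(K, T) = 59; F1 ⊕ 59 = A8.
P[2]: T = A0, S = E(K, T) = AA; 7A ⊕ AA = D0.

P[0] = 9F, P[1] = A8, P[2] = D0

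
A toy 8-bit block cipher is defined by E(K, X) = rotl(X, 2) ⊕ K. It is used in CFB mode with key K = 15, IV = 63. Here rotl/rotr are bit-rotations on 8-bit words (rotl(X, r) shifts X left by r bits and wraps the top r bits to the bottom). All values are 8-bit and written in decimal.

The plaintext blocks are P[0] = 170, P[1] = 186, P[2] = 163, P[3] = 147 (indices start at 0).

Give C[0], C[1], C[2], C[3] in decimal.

CFB encryption: C_i = P_i ⊕ E(K, C_{i−1}), with C_{−1} = IV.
C[0]: E(K, 63) = 243; 170 ⊕ 243 = 89.
C[1]: E(K, 89) = 106; 186 ⊕ 106 = 208.
C[2]: E(K, 208) = 76; 163 ⊕ 76 = 239.
C[3]: E(K, 239) = 176; 147 ⊕ 176 = 35.

C[0] = 89, C[1] = 208, C[2] = 239, C[3] = 35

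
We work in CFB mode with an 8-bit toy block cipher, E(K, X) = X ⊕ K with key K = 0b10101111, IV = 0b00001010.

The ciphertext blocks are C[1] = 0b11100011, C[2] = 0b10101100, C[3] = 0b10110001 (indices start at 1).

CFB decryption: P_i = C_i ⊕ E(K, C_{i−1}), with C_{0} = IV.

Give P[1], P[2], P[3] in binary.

P[1]: E(K, 0b00001010) = 0b10100101; 0b11100011 ⊕ 0b10100101 = 0b01000110.
P[2]: E(K, 0b11100011) = 0b01001100; 0b10101100 ⊕ 0b01001100 = 0b11100000.
P[3]: E(K, 0b10101100) = 0b00000011; 0b10110001 ⊕ 0b00000011 = 0b10110010.

P[1] = 0b01000110, P[2] = 0b11100000, P[3] = 0b10110010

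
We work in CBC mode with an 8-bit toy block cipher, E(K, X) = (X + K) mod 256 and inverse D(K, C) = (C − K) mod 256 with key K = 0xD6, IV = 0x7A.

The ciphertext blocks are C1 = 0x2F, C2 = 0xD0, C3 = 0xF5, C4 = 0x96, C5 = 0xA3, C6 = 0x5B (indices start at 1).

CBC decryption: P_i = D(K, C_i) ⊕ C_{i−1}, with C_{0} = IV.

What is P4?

P4: D(K, 0x96) = 0xC0; 0xC0 ⊕ 0xF5 = 0x35.

P4 = 0x35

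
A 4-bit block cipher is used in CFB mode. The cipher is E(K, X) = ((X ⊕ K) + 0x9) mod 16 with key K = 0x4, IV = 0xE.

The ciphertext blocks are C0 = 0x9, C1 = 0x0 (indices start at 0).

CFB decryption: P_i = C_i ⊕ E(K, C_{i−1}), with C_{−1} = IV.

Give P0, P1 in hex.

P0 = 0xA, P1 = 0x6

P0: E(K, 0xE) = 0x3; 0x9 ⊕ 0x3 = 0xA.
P1: E(K, 0x9) = 0x6; 0x0 ⊕ 0x6 = 0x6.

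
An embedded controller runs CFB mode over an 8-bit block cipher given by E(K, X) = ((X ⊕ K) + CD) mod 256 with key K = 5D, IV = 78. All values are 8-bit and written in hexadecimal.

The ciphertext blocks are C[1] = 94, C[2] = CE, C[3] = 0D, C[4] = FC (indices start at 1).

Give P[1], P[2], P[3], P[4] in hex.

CFB decryption: P_i = C_i ⊕ E(K, C_{i−1}), with C_{0} = IV.
P[1]: E(K, 78) = F2; 94 ⊕ F2 = 66.
P[2]: E(K, 94) = 96; CE ⊕ 96 = 58.
P[3]: E(K, CE) = 60; 0D ⊕ 60 = 6D.
P[4]: E(K, 0D) = 1D; FC ⊕ 1D = E1.

P[1] = 66, P[2] = 58, P[3] = 6D, P[4] = E1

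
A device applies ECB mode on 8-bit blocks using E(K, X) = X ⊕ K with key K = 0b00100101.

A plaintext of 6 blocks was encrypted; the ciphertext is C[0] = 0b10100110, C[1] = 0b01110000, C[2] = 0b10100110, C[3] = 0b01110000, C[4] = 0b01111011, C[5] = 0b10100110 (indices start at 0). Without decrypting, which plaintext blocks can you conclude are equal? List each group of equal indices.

ECB encrypts each block independently with the same key, so equal ciphertext blocks imply equal plaintext blocks.
C[0] = C[2] = C[5] = 0b10100110, so P[0] = P[2] = P[5].
C[1] = C[3] = 0b01110000, so P[1] = P[3].

P[0] = P[2] = P[5]; P[1] = P[3]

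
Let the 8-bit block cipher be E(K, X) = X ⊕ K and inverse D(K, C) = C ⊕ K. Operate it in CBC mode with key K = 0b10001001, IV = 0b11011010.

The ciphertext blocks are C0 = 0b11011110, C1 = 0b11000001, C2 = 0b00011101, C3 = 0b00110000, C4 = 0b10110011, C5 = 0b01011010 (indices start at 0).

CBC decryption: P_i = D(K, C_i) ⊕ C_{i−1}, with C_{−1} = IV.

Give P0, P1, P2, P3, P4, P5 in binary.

P0: D(K, 0b11011110) = 0b01010111; 0b01010111 ⊕ 0b11011010 = 0b10001101.
P1: D(K, 0b11000001) = 0b01001000; 0b01001000 ⊕ 0b11011110 = 0b10010110.
P2: D(K, 0b00011101) = 0b10010100; 0b10010100 ⊕ 0b11000001 = 0b01010101.
P3: D(K, 0b00110000) = 0b10111001; 0b10111001 ⊕ 0b00011101 = 0b10100100.
P4: D(K, 0b10110011) = 0b00111010; 0b00111010 ⊕ 0b00110000 = 0b00001010.
P5: D(K, 0b01011010) = 0b11010011; 0b11010011 ⊕ 0b10110011 = 0b01100000.

P0 = 0b10001101, P1 = 0b10010110, P2 = 0b01010101, P3 = 0b10100100, P4 = 0b00001010, P5 = 0b01100000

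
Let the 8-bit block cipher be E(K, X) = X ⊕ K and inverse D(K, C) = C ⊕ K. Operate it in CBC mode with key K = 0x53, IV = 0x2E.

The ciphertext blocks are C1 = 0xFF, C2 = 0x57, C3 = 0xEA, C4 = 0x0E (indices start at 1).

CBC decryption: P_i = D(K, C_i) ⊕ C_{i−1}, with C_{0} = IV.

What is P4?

P4 = 0xB7

P4: D(K, 0x0E) = 0x5D; 0x5D ⊕ 0xEA = 0xB7.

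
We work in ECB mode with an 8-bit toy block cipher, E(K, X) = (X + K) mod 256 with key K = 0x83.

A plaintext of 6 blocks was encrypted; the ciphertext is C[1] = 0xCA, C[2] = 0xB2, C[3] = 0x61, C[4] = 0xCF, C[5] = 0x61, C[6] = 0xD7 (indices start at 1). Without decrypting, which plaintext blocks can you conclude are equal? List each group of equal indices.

P[3] = P[5]

ECB encrypts each block independently with the same key, so equal ciphertext blocks imply equal plaintext blocks.
C[3] = C[5] = 0x61, so P[3] = P[5].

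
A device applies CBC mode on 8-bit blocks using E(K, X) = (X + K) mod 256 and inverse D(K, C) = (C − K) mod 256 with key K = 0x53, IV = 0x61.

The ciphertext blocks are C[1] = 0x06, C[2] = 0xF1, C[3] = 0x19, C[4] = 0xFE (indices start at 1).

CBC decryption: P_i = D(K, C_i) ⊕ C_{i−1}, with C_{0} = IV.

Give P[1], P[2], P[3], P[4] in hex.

P[1]: D(K, 0x06) = 0xB3; 0xB3 ⊕ 0x61 = 0xD2.
P[2]: D(K, 0xF1) = 0x9E; 0x9E ⊕ 0x06 = 0x98.
P[3]: D(K, 0x19) = 0xC6; 0xC6 ⊕ 0xF1 = 0x37.
P[4]: D(K, 0xFE) = 0xAB; 0xAB ⊕ 0x19 = 0xB2.

P[1] = 0xD2, P[2] = 0x98, P[3] = 0x37, P[4] = 0xB2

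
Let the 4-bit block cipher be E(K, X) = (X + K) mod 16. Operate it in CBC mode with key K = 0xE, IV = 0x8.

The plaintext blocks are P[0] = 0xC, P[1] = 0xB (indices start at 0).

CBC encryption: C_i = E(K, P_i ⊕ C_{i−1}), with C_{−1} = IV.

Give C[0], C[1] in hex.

C[0]: P[0] ⊕ 0x8 = 0x4; E(K, 0x4) = 0x2.
C[1]: P[1] ⊕ 0x2 = 0x9; E(K, 0x9) = 0x7.

C[0] = 0x2, C[1] = 0x7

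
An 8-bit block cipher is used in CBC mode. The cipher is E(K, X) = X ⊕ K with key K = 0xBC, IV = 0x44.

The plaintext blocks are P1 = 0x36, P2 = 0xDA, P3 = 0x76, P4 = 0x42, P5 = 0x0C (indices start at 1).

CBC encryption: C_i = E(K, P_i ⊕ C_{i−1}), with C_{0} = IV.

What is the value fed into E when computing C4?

0x20

C1: P1 ⊕ 0x44 = 0x72; E(K, 0x72) = 0xCE.
C2: P2 ⊕ 0xCE = 0x14; E(K, 0x14) = 0xA8.
C3: P3 ⊕ 0xA8 = 0xDE; E(K, 0xDE) = 0x62.
C4: P4 ⊕ 0x62 = 0x20; E(K, 0x20) = 0x9C.
So the input to E for block 4 is 0x20.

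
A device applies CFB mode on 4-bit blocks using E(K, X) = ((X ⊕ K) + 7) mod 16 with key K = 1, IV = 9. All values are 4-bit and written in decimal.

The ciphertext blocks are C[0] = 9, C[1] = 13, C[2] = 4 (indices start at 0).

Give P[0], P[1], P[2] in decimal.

CFB decryption: P_i = C_i ⊕ E(K, C_{i−1}), with C_{−1} = IV.
P[0]: E(K, 9) = 15; 9 ⊕ 15 = 6.
P[1]: E(K, 9) = 15; 13 ⊕ 15 = 2.
P[2]: E(K, 13) = 3; 4 ⊕ 3 = 7.

P[0] = 6, P[1] = 2, P[2] = 7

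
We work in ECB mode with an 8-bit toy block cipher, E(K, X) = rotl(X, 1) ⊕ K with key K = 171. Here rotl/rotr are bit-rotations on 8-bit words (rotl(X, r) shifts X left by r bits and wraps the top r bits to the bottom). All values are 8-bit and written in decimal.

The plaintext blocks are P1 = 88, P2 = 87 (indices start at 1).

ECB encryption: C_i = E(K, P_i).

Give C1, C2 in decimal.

C1: E(K, 88) = 27.
C2: E(K, 87) = 5.

C1 = 27, C2 = 5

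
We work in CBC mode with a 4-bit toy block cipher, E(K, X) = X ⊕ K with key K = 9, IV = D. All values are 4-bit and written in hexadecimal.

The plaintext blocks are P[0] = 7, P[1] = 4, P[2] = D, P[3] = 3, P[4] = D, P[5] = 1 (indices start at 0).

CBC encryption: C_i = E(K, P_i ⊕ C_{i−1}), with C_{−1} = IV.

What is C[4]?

C[4] = 4

C[0]: P[0] ⊕ D = A; E(K, A) = 3.
C[1]: P[1] ⊕ 3 = 7; E(K, 7) = E.
C[2]: P[2] ⊕ E = 3; E(K, 3) = A.
C[3]: P[3] ⊕ A = 9; E(K, 9) = 0.
C[4]: P[4] ⊕ 0 = D; E(K, D) = 4.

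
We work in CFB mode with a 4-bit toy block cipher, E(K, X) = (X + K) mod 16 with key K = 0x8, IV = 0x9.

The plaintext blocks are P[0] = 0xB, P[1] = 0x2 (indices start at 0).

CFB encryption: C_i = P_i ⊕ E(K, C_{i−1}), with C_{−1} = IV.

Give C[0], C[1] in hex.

C[0] = 0xA, C[1] = 0x0

C[0]: E(K, 0x9) = 0x1; 0xB ⊕ 0x1 = 0xA.
C[1]: E(K, 0xA) = 0x2; 0x2 ⊕ 0x2 = 0x0.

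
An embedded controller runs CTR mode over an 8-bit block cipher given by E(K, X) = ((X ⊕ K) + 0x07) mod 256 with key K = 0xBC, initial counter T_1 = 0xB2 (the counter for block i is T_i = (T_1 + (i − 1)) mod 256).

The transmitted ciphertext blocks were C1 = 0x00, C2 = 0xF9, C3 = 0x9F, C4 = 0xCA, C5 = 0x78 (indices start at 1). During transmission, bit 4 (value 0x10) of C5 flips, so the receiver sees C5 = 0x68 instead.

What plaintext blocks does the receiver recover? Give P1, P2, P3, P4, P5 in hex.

CTR decryption: S_i = E(K, T_i) where T_i is the counter for block i; P_i = C_i ⊕ S_i.
Only C5 changed, to 0x68. In CTR, a change in C_i flips the same bit in P_i only; the keystream is unaffected. Decrypting the received ciphertext:
P1: T = 0xB2, S = E(K, T) = 0x15; 0x00 ⊕ 0x15 = 0x15.
P2: T = 0xB3, S = E(K, T) = 0x16; 0xF9 ⊕ 0x16 = 0xEF.
P3: T = 0xB4, S = E(K, T) = 0x0F; 0x9F ⊕ 0x0F = 0x90.
P4: T = 0xB5, S = E(K, T) = 0x10; 0xCA ⊕ 0x10 = 0xDA.
P5: T = 0xB6, S = E(K, T) = 0x11; 0x68 ⊕ 0x11 = 0x79.
Blocks that differ from the original plaintext: P5.

P1 = 0x15, P2 = 0xEF, P3 = 0x90, P4 = 0xDA, P5 = 0x79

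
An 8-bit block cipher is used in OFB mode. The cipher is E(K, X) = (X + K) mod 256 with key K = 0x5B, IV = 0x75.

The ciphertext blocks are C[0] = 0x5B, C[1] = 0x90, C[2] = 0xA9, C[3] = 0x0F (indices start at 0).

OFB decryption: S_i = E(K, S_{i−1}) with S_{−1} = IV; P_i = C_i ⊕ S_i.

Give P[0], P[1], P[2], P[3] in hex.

P[0]: S = E(K, 0x75) = 0xD0; 0x5B ⊕ 0xD0 = 0x8B.
P[1]: S = E(K, 0xD0) = 0x2B; 0x90 ⊕ 0x2B = 0xBB.
P[2]: S = E(K, 0x2B) = 0x86; 0xA9 ⊕ 0x86 = 0x2F.
P[3]: S = E(K, 0x86) = 0xE1; 0x0F ⊕ 0xE1 = 0xEE.

P[0] = 0x8B, P[1] = 0xBB, P[2] = 0x2F, P[3] = 0xEE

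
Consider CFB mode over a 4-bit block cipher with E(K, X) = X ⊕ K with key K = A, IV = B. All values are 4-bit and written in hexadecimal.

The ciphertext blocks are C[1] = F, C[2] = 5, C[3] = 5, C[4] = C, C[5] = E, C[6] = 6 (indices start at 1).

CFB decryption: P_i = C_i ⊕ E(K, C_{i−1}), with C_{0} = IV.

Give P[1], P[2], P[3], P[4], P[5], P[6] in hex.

P[1] = E, P[2] = 0, P[3] = A, P[4] = 3, P[5] = 8, P[6] = 2

P[1]: E(K, B) = 1; F ⊕ 1 = E.
P[2]: E(K, F) = 5; 5 ⊕ 5 = 0.
P[3]: E(K, 5) = F; 5 ⊕ F = A.
P[4]: E(K, 5) = F; C ⊕ F = 3.
P[5]: E(K, C) = 6; E ⊕ 6 = 8.
P[6]: E(K, E) = 4; 6 ⊕ 4 = 2.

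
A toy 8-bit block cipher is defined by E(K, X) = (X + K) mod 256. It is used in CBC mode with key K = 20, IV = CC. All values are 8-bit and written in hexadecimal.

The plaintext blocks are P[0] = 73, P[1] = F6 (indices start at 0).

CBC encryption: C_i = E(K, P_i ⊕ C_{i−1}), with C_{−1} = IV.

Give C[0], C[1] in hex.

C[0] = DF, C[1] = 49

C[0]: P[0] ⊕ CC = BF; E(K, BF) = DF.
C[1]: P[1] ⊕ DF = 29; E(K, 29) = 49.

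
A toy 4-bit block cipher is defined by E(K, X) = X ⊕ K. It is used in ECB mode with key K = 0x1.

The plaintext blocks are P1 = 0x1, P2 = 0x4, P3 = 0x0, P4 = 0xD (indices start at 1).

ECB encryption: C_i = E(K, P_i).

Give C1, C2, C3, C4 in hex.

C1 = 0x0, C2 = 0x5, C3 = 0x1, C4 = 0xC

C1: E(K, 0x1) = 0x0.
C2: E(K, 0x4) = 0x5.
C3: E(K, 0x0) = 0x1.
C4: E(K, 0xD) = 0xC.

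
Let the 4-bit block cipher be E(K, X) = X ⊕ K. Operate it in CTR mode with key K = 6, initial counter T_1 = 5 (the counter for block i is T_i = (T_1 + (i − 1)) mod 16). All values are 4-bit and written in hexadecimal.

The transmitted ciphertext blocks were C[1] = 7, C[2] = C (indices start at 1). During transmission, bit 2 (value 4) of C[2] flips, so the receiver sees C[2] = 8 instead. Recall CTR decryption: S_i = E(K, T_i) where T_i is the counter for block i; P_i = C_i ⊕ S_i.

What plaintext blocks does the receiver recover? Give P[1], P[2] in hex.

Only C[2] changed, to 8. In CTR, a change in C_i flips the same bit in P_i only; the keystream is unaffected. Decrypting the received ciphertext:
P[1]: T = 5, S = E(K, T) = 3; 7 ⊕ 3 = 4.
P[2]: T = 6, S = E(K, T) = 0; 8 ⊕ 0 = 8.
Blocks that differ from the original plaintext: P[2].

P[1] = 4, P[2] = 8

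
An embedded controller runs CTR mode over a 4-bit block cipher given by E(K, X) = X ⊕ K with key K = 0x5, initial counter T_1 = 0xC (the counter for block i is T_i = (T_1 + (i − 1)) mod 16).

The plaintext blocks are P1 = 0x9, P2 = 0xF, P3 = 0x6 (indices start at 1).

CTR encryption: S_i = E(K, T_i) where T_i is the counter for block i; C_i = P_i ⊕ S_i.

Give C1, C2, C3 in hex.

C1 = 0x0, C2 = 0x7, C3 = 0xD

C1: T = 0xC, S = E(K, T) = 0x9; 0x9 ⊕ 0x9 = 0x0.
C2: T = 0xD, S = E(K, T) = 0x8; 0xF ⊕ 0x8 = 0x7.
C3: T = 0xE, S = E(K, T) = 0xB; 0x6 ⊕ 0xB = 0xD.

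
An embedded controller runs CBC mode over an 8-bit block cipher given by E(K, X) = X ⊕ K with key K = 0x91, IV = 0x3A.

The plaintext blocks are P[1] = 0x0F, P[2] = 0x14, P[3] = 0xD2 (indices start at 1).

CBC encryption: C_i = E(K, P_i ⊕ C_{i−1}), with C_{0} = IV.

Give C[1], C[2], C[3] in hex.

C[1] = 0xA4, C[2] = 0x21, C[3] = 0x62

C[1]: P[1] ⊕ 0x3A = 0x35; E(K, 0x35) = 0xA4.
C[2]: P[2] ⊕ 0xA4 = 0xB0; E(K, 0xB0) = 0x21.
C[3]: P[3] ⊕ 0x21 = 0xF3; E(K, 0xF3) = 0x62.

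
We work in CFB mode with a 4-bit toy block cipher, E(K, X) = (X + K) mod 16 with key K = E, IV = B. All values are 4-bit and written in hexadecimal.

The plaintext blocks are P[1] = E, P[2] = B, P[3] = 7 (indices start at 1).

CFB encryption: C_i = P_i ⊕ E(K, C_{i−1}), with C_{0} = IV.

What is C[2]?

C[2] = E

C[1]: E(K, B) = 9; E ⊕ 9 = 7.
C[2]: E(K, 7) = 5; B ⊕ 5 = E.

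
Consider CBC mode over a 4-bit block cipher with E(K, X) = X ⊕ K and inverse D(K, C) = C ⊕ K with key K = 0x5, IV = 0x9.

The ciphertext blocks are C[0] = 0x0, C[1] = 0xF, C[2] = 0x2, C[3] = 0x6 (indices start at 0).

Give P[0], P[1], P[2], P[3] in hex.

CBC decryption: P_i = D(K, C_i) ⊕ C_{i−1}, with C_{−1} = IV.
P[0]: D(K, 0x0) = 0x5; 0x5 ⊕ 0x9 = 0xC.
P[1]: D(K, 0xF) = 0xA; 0xA ⊕ 0x0 = 0xA.
P[2]: D(K, 0x2) = 0x7; 0x7 ⊕ 0xF = 0x8.
P[3]: D(K, 0x6) = 0x3; 0x3 ⊕ 0x2 = 0x1.

P[0] = 0xC, P[1] = 0xA, P[2] = 0x8, P[3] = 0x1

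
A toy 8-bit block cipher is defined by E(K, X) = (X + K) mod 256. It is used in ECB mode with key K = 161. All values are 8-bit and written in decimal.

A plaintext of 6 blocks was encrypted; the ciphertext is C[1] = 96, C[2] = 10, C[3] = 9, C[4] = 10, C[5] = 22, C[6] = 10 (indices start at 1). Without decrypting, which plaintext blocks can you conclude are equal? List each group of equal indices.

ECB encrypts each block independently with the same key, so equal ciphertext blocks imply equal plaintext blocks.
C[2] = C[4] = C[6] = 10, so P[2] = P[4] = P[6].

P[2] = P[4] = P[6]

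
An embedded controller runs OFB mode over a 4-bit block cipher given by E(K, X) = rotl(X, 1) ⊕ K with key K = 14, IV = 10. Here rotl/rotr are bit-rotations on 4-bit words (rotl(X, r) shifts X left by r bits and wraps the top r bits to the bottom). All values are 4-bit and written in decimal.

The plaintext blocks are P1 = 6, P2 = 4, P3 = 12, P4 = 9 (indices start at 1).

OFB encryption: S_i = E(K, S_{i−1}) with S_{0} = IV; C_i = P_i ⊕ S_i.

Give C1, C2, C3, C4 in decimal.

C1 = 13, C2 = 13, C3 = 1, C4 = 12

C1: S = E(K, 10) = 11; 6 ⊕ 11 = 13.
C2: S = E(K, 11) = 9; 4 ⊕ 9 = 13.
C3: S = E(K, 9) = 13; 12 ⊕ 13 = 1.
C4: S = E(K, 13) = 5; 9 ⊕ 5 = 12.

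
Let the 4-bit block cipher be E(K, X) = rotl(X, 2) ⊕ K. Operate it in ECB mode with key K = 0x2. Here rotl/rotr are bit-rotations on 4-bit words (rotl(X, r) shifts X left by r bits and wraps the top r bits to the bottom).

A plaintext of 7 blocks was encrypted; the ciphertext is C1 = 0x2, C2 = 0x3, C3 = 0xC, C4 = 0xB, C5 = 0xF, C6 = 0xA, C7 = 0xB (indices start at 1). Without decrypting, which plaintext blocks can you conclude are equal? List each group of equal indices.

P4 = P7

ECB encrypts each block independently with the same key, so equal ciphertext blocks imply equal plaintext blocks.
C4 = C7 = 0xB, so P4 = P7.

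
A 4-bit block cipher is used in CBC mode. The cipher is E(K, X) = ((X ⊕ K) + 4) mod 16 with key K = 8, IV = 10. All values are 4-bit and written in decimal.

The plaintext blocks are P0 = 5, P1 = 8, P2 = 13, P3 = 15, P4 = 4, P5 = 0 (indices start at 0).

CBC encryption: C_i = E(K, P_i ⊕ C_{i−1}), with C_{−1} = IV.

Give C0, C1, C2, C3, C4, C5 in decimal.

C0 = 11, C1 = 15, C2 = 14, C3 = 13, C4 = 5, C5 = 1

C0: P0 ⊕ 10 = 15; E(K, 15) = 11.
C1: P1 ⊕ 11 = 3; E(K, 3) = 15.
C2: P2 ⊕ 15 = 2; E(K, 2) = 14.
C3: P3 ⊕ 14 = 1; E(K, 1) = 13.
C4: P4 ⊕ 13 = 9; E(K, 9) = 5.
C5: P5 ⊕ 5 = 5; E(K, 5) = 1.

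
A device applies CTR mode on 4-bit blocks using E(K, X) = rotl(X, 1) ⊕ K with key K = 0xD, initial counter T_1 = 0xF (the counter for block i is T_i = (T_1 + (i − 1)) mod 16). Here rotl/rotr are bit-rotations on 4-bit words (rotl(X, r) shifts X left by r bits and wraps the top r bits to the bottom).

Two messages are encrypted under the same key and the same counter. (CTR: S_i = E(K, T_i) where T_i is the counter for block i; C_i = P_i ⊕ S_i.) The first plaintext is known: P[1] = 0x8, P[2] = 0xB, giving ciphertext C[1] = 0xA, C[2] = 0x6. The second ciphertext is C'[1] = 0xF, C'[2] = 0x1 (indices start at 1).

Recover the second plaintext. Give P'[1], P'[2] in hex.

In CTR with a reused counter, both messages share the same keystream S_i, so C_i ⊕ C'_i = P_i ⊕ P'_i and thus P'_i = P_i ⊕ C_i ⊕ C'_i.
P'[1]: 0x8 ⊕ 0xA ⊕ 0xF = 0xD.
P'[2]: 0xB ⊕ 0x6 ⊕ 0x1 = 0xC.

P'[1] = 0xD, P'[2] = 0xC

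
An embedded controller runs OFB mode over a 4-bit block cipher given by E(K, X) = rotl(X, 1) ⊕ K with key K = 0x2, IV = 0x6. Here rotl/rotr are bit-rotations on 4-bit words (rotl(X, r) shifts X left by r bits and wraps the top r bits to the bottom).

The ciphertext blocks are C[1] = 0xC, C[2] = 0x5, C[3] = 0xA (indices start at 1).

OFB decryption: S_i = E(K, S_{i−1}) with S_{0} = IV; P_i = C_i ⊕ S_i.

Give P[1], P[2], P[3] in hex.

P[1]: S = E(K, 0x6) = 0xE; 0xC ⊕ 0xE = 0x2.
P[2]: S = E(K, 0xE) = 0xF; 0x5 ⊕ 0xF = 0xA.
P[3]: S = E(K, 0xF) = 0xD; 0xA ⊕ 0xD = 0x7.

P[1] = 0x2, P[2] = 0xA, P[3] = 0x7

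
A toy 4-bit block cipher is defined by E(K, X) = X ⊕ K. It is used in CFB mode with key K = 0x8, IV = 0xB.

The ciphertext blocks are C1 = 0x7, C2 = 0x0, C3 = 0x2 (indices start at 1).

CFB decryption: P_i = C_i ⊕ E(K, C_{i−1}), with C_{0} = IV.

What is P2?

P2 = 0xF

P2: E(K, 0x7) = 0xF; 0x0 ⊕ 0xF = 0xF.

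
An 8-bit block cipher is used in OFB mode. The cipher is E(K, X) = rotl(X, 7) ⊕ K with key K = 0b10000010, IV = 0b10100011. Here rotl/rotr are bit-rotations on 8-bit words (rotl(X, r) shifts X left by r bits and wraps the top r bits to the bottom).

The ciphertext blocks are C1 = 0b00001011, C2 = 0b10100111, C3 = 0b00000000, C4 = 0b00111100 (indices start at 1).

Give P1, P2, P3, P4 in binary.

OFB decryption: S_i = E(K, S_{i−1}) with S_{0} = IV; P_i = C_i ⊕ S_i.
P1: S = E(K, 0b10100011) = 0b01010011; 0b00001011 ⊕ 0b01010011 = 0b01011000.
P2: S = E(K, 0b01010011) = 0b00101011; 0b10100111 ⊕ 0b00101011 = 0b10001100.
P3: S = E(K, 0b00101011) = 0b00010111; 0b00000000 ⊕ 0b00010111 = 0b00010111.
P4: S = E(K, 0b00010111) = 0b00001001; 0b00111100 ⊕ 0b00001001 = 0b00110101.

P1 = 0b01011000, P2 = 0b10001100, P3 = 0b00010111, P4 = 0b00110101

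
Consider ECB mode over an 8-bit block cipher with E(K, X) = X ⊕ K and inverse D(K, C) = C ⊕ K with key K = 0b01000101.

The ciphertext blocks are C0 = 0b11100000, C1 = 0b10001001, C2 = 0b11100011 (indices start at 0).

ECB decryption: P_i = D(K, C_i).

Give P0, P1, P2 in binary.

P0: D(K, 0b11100000) = 0b10100101.
P1: D(K, 0b10001001) = 0b11001100.
P2: D(K, 0b11100011) = 0b10100110.

P0 = 0b10100101, P1 = 0b11001100, P2 = 0b10100110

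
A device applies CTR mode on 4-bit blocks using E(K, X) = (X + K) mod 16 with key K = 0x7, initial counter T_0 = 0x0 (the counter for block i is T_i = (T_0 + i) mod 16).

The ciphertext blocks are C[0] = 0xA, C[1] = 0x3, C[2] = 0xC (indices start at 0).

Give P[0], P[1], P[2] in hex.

P[0] = 0xD, P[1] = 0xB, P[2] = 0x5

CTR decryption: S_i = E(K, T_i) where T_i is the counter for block i; P_i = C_i ⊕ S_i.
P[0]: T = 0x0, S = E(K, T) = 0x7; 0xA ⊕ 0x7 = 0xD.
P[1]: T = 0x1, S = E(K, T) = 0x8; 0x3 ⊕ 0x8 = 0xB.
P[2]: T = 0x2, S = E(K, T) = 0x9; 0xC ⊕ 0x9 = 0x5.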